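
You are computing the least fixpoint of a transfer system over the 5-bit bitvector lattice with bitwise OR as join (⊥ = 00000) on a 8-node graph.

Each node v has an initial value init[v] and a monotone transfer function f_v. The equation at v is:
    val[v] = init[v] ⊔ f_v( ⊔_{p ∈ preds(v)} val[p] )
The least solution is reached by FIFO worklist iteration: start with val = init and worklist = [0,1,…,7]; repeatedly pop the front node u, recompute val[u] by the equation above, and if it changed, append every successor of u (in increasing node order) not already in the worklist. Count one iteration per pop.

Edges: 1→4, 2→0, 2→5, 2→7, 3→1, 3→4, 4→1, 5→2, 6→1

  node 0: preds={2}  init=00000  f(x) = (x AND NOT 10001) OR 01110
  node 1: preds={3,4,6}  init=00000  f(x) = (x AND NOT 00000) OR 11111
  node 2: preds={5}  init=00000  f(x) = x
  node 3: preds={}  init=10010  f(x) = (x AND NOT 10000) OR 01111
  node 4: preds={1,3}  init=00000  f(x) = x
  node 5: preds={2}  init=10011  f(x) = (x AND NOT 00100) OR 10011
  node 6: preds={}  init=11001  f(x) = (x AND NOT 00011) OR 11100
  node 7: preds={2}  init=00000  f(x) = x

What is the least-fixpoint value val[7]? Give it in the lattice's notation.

Iteration log — 10 steps:
  step 1. node 0  ⊔preds=00000  new=01110  old=00000  +wl: 
  step 2. node 1  ⊔preds=11011  new=11111  old=00000  +wl: 
  step 3. node 2  ⊔preds=10011  new=10011  old=00000  +wl: 0
  step 4. node 3  ⊔preds=00000  new=11111  old=10010  +wl: 1
  step 5. node 4  ⊔preds=11111  new=11111  old=00000  +wl: 
  step 6. node 5  ⊔preds=10011  new=10011  stable
  step 7. node 6  ⊔preds=00000  new=11101  old=11001  +wl: 
  step 8. node 7  ⊔preds=10011  new=10011  old=00000  +wl: 
  step 9. node 0  ⊔preds=10011  new=01110  stable
  step 10. node 1  ⊔preds=11111  new=11111  stable

Least fixpoint reached:
  node 0: 01110
  node 1: 11111
  node 2: 10011
  node 3: 11111
  node 4: 11111
  node 5: 10011
  node 6: 11101
  node 7: 10011

10011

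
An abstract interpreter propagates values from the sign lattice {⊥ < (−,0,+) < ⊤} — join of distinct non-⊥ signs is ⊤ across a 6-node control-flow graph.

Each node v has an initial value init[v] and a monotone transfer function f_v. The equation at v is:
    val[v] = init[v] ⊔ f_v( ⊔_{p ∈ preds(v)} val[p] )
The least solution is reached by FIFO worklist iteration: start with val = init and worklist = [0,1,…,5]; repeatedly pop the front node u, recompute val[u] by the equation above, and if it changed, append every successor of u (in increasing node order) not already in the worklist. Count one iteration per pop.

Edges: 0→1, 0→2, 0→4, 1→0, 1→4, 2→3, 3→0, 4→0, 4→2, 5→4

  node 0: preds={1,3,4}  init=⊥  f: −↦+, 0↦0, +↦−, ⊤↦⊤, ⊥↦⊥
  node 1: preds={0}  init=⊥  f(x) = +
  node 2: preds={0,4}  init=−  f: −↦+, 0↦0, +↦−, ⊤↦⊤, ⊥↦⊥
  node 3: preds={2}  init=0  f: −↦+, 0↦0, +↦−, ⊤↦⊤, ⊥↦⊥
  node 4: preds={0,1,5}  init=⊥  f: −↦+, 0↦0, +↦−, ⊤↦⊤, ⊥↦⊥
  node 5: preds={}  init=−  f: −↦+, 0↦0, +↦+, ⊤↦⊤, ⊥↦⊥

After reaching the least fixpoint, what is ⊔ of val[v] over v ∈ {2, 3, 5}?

⊤

Worklist (10 pops):
  #1 pop 0: in=0 → 0 (was ⊥); enqueue []
  #2 pop 1: in=0 → + (was ⊥); enqueue [0]
  #3 pop 2: in=0 → ⊤ (was −); enqueue []
  #4 pop 3: in=⊤ → ⊤ (was 0); enqueue []
  #5 pop 4: in=⊤ → ⊤ (was ⊥); enqueue [2]
  #6 pop 5: in=⊥ → − (no change)
  #7 pop 0: in=⊤ → ⊤ (was 0); enqueue [1,4]
  #8 pop 2: in=⊤ → ⊤ (no change)
  #9 pop 1: in=⊤ → + (no change)
  #10 pop 4: in=⊤ → ⊤ (no change)

Fixpoint:
  val[0] = ⊤
  val[1] = +
  val[2] = ⊤
  val[3] = ⊤
  val[4] = ⊤
  val[5] = −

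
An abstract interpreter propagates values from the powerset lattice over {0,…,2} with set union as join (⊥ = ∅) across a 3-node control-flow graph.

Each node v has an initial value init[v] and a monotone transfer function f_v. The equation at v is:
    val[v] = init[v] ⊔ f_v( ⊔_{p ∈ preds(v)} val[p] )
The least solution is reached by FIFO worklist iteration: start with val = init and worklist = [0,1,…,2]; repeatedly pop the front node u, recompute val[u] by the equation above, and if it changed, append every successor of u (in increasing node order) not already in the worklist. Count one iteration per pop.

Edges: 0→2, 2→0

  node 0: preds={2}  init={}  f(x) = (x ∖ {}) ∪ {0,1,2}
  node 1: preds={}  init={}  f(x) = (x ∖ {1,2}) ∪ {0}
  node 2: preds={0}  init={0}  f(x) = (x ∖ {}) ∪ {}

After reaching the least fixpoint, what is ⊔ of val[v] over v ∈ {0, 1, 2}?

Iteration log — 4 steps:
  step 1. node 0  ⊔preds={0}  new={0,1,2}  old={}  +wl: 
  step 2. node 1  ⊔preds={}  new={0}  old={}  +wl: 
  step 3. node 2  ⊔preds={0,1,2}  new={0,1,2}  old={0}  +wl: 0
  step 4. node 0  ⊔preds={0,1,2}  new={0,1,2}  stable

Least fixpoint reached:
  node 0: {0,1,2}
  node 1: {0}
  node 2: {0,1,2}

{0,1,2}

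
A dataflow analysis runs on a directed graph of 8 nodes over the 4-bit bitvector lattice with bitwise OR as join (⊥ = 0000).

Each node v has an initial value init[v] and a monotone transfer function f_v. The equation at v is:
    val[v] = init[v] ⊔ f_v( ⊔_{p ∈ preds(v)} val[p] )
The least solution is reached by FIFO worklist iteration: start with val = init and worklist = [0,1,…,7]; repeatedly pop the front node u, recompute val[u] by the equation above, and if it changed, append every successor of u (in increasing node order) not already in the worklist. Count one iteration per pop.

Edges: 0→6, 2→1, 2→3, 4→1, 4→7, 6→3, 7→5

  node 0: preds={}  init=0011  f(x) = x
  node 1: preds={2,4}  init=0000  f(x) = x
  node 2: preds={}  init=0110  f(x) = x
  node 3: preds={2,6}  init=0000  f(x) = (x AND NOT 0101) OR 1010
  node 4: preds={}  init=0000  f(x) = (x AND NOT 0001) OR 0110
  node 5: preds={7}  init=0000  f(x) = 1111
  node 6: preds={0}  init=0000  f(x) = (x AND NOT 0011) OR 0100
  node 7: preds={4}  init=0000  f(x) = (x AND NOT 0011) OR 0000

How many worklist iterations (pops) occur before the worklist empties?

Worklist (11 pops):
  #1 pop 0: in=0000 → 0011 (no change)
  #2 pop 1: in=0110 → 0110 (was 0000); enqueue []
  #3 pop 2: in=0000 → 0110 (no change)
  #4 pop 3: in=0110 → 1010 (was 0000); enqueue []
  #5 pop 4: in=0000 → 0110 (was 0000); enqueue [1]
  #6 pop 5: in=0000 → 1111 (was 0000); enqueue []
  #7 pop 6: in=0011 → 0100 (was 0000); enqueue [3]
  #8 pop 7: in=0110 → 0100 (was 0000); enqueue [5]
  #9 pop 1: in=0110 → 0110 (no change)
  #10 pop 3: in=0110 → 1010 (no change)
  #11 pop 5: in=0100 → 1111 (no change)

Fixpoint:
  val[0] = 0011
  val[1] = 0110
  val[2] = 0110
  val[3] = 1010
  val[4] = 0110
  val[5] = 1111
  val[6] = 0100
  val[7] = 0100

11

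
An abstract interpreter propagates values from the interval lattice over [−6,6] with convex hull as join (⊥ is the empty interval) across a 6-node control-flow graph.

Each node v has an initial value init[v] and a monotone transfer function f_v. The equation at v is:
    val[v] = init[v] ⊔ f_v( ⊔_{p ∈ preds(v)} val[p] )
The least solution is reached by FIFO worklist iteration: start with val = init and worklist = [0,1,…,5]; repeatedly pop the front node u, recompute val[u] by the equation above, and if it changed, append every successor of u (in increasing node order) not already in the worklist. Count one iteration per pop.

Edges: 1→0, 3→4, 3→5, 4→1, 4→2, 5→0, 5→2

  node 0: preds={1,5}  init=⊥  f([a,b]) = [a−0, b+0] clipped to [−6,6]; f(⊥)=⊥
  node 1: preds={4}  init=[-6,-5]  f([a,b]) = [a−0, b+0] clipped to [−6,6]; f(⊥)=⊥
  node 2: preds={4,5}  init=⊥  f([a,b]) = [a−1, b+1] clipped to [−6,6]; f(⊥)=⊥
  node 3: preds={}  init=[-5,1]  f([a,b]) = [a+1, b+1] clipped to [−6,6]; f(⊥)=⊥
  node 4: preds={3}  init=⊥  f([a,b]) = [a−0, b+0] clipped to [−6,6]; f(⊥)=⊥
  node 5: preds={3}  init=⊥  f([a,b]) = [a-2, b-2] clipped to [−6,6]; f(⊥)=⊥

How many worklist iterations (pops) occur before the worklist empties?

Worklist (9 pops):
  #1 pop 0: in=[-6,-5] → [-6,-5] (was ⊥); enqueue []
  #2 pop 1: in=⊥ → [-6,-5] (no change)
  #3 pop 2: in=⊥ → ⊥ (no change)
  #4 pop 3: in=⊥ → [-5,1] (no change)
  #5 pop 4: in=[-5,1] → [-5,1] (was ⊥); enqueue [1,2]
  #6 pop 5: in=[-5,1] → [-6,-1] (was ⊥); enqueue [0]
  #7 pop 1: in=[-5,1] → [-6,1] (was [-6,-5]); enqueue []
  #8 pop 2: in=[-6,1] → [-6,2] (was ⊥); enqueue []
  #9 pop 0: in=[-6,1] → [-6,1] (was [-6,-5]); enqueue []

Fixpoint:
  val[0] = [-6,1]
  val[1] = [-6,1]
  val[2] = [-6,2]
  val[3] = [-5,1]
  val[4] = [-5,1]
  val[5] = [-6,-1]

9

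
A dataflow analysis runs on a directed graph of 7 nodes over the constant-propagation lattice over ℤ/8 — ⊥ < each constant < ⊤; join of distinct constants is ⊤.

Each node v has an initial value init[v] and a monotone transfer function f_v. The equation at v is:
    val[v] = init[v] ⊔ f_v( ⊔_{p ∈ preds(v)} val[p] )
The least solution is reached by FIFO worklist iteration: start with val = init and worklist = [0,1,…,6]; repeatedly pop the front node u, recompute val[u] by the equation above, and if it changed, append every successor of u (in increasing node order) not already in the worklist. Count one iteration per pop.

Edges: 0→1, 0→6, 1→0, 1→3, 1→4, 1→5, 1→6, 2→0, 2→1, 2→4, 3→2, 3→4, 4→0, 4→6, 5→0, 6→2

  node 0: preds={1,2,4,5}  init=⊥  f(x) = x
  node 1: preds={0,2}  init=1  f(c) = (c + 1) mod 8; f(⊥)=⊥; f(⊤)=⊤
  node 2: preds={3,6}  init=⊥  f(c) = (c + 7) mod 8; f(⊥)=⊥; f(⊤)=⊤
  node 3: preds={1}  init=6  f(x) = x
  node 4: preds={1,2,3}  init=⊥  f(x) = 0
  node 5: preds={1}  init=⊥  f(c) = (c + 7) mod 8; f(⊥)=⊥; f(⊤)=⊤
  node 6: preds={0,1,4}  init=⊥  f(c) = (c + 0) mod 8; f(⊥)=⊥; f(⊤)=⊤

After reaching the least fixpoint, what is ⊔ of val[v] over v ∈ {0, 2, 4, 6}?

Worklist (14 pops):
  #1 pop 0: in=1 → 1 (was ⊥); enqueue []
  #2 pop 1: in=1 → ⊤ (was 1); enqueue [0]
  #3 pop 2: in=6 → 5 (was ⊥); enqueue [1]
  #4 pop 3: in=⊤ → ⊤ (was 6); enqueue [2]
  #5 pop 4: in=⊤ → 0 (was ⊥); enqueue []
  #6 pop 5: in=⊤ → ⊤ (was ⊥); enqueue []
  #7 pop 6: in=⊤ → ⊤ (was ⊥); enqueue []
  #8 pop 0: in=⊤ → ⊤ (was 1); enqueue [6]
  #9 pop 1: in=⊤ → ⊤ (no change)
  #10 pop 2: in=⊤ → ⊤ (was 5); enqueue [0,1,4]
  #11 pop 6: in=⊤ → ⊤ (no change)
  #12 pop 0: in=⊤ → ⊤ (no change)
  #13 pop 1: in=⊤ → ⊤ (no change)
  #14 pop 4: in=⊤ → 0 (no change)

Fixpoint:
  val[0] = ⊤
  val[1] = ⊤
  val[2] = ⊤
  val[3] = ⊤
  val[4] = 0
  val[5] = ⊤
  val[6] = ⊤

⊤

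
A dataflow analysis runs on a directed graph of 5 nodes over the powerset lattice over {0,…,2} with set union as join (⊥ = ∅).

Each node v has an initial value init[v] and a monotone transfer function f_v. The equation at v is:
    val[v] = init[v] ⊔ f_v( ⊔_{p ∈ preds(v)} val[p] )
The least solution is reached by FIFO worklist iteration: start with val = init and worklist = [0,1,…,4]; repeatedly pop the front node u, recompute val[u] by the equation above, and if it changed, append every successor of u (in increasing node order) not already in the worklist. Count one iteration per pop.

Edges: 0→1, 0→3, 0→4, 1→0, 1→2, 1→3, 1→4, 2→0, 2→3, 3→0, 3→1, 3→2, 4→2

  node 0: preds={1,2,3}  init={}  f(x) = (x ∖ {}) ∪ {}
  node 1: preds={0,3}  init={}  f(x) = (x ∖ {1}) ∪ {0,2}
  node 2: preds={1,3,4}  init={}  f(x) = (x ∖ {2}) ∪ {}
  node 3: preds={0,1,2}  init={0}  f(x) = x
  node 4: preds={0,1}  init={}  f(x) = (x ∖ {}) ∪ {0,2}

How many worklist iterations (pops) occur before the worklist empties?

Worklist (10 pops):
  #1 pop 0: in={0} → {0} (was {}); enqueue []
  #2 pop 1: in={0} → {0,2} (was {}); enqueue [0]
  #3 pop 2: in={0,2} → {0} (was {}); enqueue []
  #4 pop 3: in={0,2} → {0,2} (was {0}); enqueue [1,2]
  #5 pop 4: in={0,2} → {0,2} (was {}); enqueue []
  #6 pop 0: in={0,2} → {0,2} (was {0}); enqueue [3,4]
  #7 pop 1: in={0,2} → {0,2} (no change)
  #8 pop 2: in={0,2} → {0} (no change)
  #9 pop 3: in={0,2} → {0,2} (no change)
  #10 pop 4: in={0,2} → {0,2} (no change)

Fixpoint:
  val[0] = {0,2}
  val[1] = {0,2}
  val[2] = {0}
  val[3] = {0,2}
  val[4] = {0,2}

10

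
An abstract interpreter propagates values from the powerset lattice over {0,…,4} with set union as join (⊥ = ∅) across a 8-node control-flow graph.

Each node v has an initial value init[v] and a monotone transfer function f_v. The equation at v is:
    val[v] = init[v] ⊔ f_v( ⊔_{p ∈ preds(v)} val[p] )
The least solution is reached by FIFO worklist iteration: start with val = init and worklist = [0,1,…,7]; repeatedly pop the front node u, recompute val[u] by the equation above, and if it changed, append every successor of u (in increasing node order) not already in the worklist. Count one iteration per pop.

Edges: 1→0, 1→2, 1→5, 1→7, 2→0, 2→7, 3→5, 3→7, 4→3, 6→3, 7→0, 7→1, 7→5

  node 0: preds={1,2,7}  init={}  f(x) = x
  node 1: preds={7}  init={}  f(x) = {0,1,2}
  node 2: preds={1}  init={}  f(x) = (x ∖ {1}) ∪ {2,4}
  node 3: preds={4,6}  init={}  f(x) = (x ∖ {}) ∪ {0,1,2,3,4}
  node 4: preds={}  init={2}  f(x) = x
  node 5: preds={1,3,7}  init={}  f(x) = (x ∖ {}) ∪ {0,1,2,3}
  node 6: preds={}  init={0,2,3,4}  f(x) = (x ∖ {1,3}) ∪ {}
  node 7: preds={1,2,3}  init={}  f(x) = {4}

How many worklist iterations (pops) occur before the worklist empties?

Iteration log — 11 steps:
  step 1. node 0  ⊔preds={}  new={}  stable
  step 2. node 1  ⊔preds={}  new={0,1,2}  old={}  +wl: 0
  step 3. node 2  ⊔preds={0,1,2}  new={0,2,4}  old={}  +wl: 
  step 4. node 3  ⊔preds={0,2,3,4}  new={0,1,2,3,4}  old={}  +wl: 
  step 5. node 4  ⊔preds={}  new={2}  stable
  step 6. node 5  ⊔preds={0,1,2,3,4}  new={0,1,2,3,4}  old={}  +wl: 
  step 7. node 6  ⊔preds={}  new={0,2,3,4}  stable
  step 8. node 7  ⊔preds={0,1,2,3,4}  new={4}  old={}  +wl: 1,5
  step 9. node 0  ⊔preds={0,1,2,4}  new={0,1,2,4}  old={}  +wl: 
  step 10. node 1  ⊔preds={4}  new={0,1,2}  stable
  step 11. node 5  ⊔preds={0,1,2,3,4}  new={0,1,2,3,4}  stable

Least fixpoint reached:
  node 0: {0,1,2,4}
  node 1: {0,1,2}
  node 2: {0,2,4}
  node 3: {0,1,2,3,4}
  node 4: {2}
  node 5: {0,1,2,3,4}
  node 6: {0,2,3,4}
  node 7: {4}

11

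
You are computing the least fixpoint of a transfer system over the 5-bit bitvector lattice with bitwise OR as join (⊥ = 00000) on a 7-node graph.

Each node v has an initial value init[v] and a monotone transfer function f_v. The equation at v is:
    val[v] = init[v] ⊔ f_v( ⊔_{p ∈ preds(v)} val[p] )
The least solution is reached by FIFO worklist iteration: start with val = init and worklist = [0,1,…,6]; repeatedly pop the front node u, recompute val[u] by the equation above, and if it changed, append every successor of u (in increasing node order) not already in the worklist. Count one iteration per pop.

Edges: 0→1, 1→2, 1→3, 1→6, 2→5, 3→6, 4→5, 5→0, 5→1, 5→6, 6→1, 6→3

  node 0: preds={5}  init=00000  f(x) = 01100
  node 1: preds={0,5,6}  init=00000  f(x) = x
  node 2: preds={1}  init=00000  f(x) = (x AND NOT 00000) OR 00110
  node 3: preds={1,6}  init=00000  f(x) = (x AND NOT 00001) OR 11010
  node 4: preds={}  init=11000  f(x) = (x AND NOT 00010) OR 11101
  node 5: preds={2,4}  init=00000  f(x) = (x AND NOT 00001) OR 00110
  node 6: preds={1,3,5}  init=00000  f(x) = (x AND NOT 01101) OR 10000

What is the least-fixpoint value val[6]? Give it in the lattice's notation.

10010

Iteration log — 13 steps:
  step 1. node 0  ⊔preds=00000  new=01100  old=00000  +wl: 
  step 2. node 1  ⊔preds=01100  new=01100  old=00000  +wl: 
  step 3. node 2  ⊔preds=01100  new=01110  old=00000  +wl: 
  step 4. node 3  ⊔preds=01100  new=11110  old=00000  +wl: 
  step 5. node 4  ⊔preds=00000  new=11101  old=11000  +wl: 
  step 6. node 5  ⊔preds=11111  new=11110  old=00000  +wl: 0,1
  step 7. node 6  ⊔preds=11110  new=10010  old=00000  +wl: 3
  step 8. node 0  ⊔preds=11110  new=01100  stable
  step 9. node 1  ⊔preds=11110  new=11110  old=01100  +wl: 2,6
  step 10. node 3  ⊔preds=11110  new=11110  stable
  step 11. node 2  ⊔preds=11110  new=11110  old=01110  +wl: 5
  step 12. node 6  ⊔preds=11110  new=10010  stable
  step 13. node 5  ⊔preds=11111  new=11110  stable

Least fixpoint reached:
  node 0: 01100
  node 1: 11110
  node 2: 11110
  node 3: 11110
  node 4: 11101
  node 5: 11110
  node 6: 10010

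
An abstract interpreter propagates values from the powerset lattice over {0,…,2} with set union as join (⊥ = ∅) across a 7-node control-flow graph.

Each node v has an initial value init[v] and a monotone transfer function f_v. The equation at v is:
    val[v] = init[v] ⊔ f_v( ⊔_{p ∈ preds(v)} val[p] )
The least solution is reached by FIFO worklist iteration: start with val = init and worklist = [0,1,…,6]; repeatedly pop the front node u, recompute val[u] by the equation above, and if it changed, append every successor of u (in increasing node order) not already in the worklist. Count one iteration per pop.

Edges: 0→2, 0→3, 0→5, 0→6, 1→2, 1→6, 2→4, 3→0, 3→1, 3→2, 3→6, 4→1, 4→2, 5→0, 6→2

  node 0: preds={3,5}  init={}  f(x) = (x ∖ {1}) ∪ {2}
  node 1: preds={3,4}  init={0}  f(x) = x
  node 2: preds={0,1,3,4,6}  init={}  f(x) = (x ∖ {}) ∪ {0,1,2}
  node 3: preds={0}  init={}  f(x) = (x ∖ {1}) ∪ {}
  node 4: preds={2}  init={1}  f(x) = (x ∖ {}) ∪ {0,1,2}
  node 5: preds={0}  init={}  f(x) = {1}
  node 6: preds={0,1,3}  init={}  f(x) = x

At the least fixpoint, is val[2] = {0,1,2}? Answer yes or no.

Trace (11 dequeues):
  [1] u=0 | in {} | out {2} | prev {} | push {}
  [2] u=1 | in {1} | out {0,1} | prev {0} | push {}
  [3] u=2 | in {0,1,2} | out {0,1,2} | prev {} | push {}
  [4] u=3 | in {2} | out {2} | prev {} | push {0,1,2}
  [5] u=4 | in {0,1,2} | out {0,1,2} | prev {1} | push {}
  [6] u=5 | in {2} | out {1} | prev {} | push {}
  [7] u=6 | in {0,1,2} | out {0,1,2} | prev {} | push {}
  [8] u=0 | in {1,2} | out {2} | ==
  [9] u=1 | in {0,1,2} | out {0,1,2} | prev {0,1} | push {6}
  [10] u=2 | in {0,1,2} | out {0,1,2} | ==
  [11] u=6 | in {0,1,2} | out {0,1,2} | ==

Converged values:
  [0] {2}
  [1] {0,1,2}
  [2] {0,1,2}
  [3] {2}
  [4] {0,1,2}
  [5] {1}
  [6] {0,1,2}

yes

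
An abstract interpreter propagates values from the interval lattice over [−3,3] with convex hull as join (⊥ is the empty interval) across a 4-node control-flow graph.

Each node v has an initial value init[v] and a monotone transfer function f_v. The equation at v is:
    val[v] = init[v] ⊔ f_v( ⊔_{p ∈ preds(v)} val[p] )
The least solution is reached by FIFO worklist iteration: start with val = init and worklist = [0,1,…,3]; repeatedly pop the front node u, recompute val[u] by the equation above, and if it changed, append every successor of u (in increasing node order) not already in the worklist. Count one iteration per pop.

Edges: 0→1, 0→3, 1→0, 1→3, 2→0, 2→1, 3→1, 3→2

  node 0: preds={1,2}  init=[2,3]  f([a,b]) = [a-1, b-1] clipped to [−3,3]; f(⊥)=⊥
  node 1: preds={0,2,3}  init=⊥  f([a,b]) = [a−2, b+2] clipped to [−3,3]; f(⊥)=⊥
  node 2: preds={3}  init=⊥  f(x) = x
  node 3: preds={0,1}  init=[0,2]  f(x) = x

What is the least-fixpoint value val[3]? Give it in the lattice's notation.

Iteration log — 13 steps:
  step 1. node 0  ⊔preds=⊥  new=[2,3]  stable
  step 2. node 1  ⊔preds=[0,3]  new=[-2,3]  old=⊥  +wl: 0
  step 3. node 2  ⊔preds=[0,2]  new=[0,2]  old=⊥  +wl: 1
  step 4. node 3  ⊔preds=[-2,3]  new=[-2,3]  old=[0,2]  +wl: 2
  step 5. node 0  ⊔preds=[-2,3]  new=[-3,3]  old=[2,3]  +wl: 3
  step 6. node 1  ⊔preds=[-3,3]  new=[-3,3]  old=[-2,3]  +wl: 0
  step 7. node 2  ⊔preds=[-2,3]  new=[-2,3]  old=[0,2]  +wl: 1
  step 8. node 3  ⊔preds=[-3,3]  new=[-3,3]  old=[-2,3]  +wl: 2
  step 9. node 0  ⊔preds=[-3,3]  new=[-3,3]  stable
  step 10. node 1  ⊔preds=[-3,3]  new=[-3,3]  stable
  step 11. node 2  ⊔preds=[-3,3]  new=[-3,3]  old=[-2,3]  +wl: 0,1
  step 12. node 0  ⊔preds=[-3,3]  new=[-3,3]  stable
  step 13. node 1  ⊔preds=[-3,3]  new=[-3,3]  stable

Least fixpoint reached:
  node 0: [-3,3]
  node 1: [-3,3]
  node 2: [-3,3]
  node 3: [-3,3]

[-3,3]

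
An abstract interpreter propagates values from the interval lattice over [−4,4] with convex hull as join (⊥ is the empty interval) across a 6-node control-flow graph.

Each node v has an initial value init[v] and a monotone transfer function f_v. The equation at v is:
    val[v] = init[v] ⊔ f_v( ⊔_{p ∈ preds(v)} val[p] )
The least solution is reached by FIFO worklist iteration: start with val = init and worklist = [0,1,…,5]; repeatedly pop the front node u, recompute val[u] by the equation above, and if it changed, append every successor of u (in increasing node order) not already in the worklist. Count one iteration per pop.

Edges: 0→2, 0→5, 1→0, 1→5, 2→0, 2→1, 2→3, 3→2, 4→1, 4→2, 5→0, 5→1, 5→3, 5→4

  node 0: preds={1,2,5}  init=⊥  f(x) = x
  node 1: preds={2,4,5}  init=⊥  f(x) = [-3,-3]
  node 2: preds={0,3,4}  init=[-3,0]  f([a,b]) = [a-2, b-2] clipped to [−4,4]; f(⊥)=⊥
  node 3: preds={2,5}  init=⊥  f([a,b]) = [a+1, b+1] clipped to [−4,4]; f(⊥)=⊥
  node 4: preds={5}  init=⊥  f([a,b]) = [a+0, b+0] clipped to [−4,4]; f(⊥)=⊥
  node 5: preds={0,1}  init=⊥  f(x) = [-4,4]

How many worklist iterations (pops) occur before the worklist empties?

Trace (15 dequeues):
  [1] u=0 | in [-3,0] | out [-3,0] | prev ⊥ | push {}
  [2] u=1 | in [-3,0] | out [-3,-3] | prev ⊥ | push {0}
  [3] u=2 | in [-3,0] | out [-4,0] | prev [-3,0] | push {1}
  [4] u=3 | in [-4,0] | out [-3,1] | prev ⊥ | push {2}
  [5] u=4 | in ⊥ | out ⊥ | ==
  [6] u=5 | in [-3,0] | out [-4,4] | prev ⊥ | push {3,4}
  [7] u=0 | in [-4,4] | out [-4,4] | prev [-3,0] | push {5}
  [8] u=1 | in [-4,4] | out [-3,-3] | ==
  [9] u=2 | in [-4,4] | out [-4,2] | prev [-4,0] | push {0,1}
  [10] u=3 | in [-4,4] | out [-3,4] | prev [-3,1] | push {2}
  [11] u=4 | in [-4,4] | out [-4,4] | prev ⊥ | push {}
  [12] u=5 | in [-4,4] | out [-4,4] | ==
  [13] u=0 | in [-4,4] | out [-4,4] | ==
  [14] u=1 | in [-4,4] | out [-3,-3] | ==
  [15] u=2 | in [-4,4] | out [-4,2] | ==

Converged values:
  [0] [-4,4]
  [1] [-3,-3]
  [2] [-4,2]
  [3] [-3,4]
  [4] [-4,4]
  [5] [-4,4]

15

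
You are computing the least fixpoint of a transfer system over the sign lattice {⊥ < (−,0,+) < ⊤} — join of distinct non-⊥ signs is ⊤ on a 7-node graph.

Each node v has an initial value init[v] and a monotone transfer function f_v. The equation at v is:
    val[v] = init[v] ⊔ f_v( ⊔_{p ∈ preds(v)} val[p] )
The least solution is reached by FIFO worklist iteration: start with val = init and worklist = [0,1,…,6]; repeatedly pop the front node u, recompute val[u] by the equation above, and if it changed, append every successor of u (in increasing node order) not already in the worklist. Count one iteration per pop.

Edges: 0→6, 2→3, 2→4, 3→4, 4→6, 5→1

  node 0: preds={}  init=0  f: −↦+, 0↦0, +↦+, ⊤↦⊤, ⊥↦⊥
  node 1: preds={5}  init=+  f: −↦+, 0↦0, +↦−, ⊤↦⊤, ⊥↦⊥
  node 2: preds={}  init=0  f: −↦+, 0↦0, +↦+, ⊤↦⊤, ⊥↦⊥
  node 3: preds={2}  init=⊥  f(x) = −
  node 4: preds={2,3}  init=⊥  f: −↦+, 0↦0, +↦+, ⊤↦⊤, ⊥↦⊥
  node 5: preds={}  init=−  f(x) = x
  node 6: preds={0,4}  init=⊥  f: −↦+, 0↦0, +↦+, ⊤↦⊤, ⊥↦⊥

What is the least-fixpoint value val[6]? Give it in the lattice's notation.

Iteration log — 7 steps:
  step 1. node 0  ⊔preds=⊥  new=0  stable
  step 2. node 1  ⊔preds=−  new=+  stable
  step 3. node 2  ⊔preds=⊥  new=0  stable
  step 4. node 3  ⊔preds=0  new=−  old=⊥  +wl: 
  step 5. node 4  ⊔preds=⊤  new=⊤  old=⊥  +wl: 
  step 6. node 5  ⊔preds=⊥  new=−  stable
  step 7. node 6  ⊔preds=⊤  new=⊤  old=⊥  +wl: 

Least fixpoint reached:
  node 0: 0
  node 1: +
  node 2: 0
  node 3: −
  node 4: ⊤
  node 5: −
  node 6: ⊤

⊤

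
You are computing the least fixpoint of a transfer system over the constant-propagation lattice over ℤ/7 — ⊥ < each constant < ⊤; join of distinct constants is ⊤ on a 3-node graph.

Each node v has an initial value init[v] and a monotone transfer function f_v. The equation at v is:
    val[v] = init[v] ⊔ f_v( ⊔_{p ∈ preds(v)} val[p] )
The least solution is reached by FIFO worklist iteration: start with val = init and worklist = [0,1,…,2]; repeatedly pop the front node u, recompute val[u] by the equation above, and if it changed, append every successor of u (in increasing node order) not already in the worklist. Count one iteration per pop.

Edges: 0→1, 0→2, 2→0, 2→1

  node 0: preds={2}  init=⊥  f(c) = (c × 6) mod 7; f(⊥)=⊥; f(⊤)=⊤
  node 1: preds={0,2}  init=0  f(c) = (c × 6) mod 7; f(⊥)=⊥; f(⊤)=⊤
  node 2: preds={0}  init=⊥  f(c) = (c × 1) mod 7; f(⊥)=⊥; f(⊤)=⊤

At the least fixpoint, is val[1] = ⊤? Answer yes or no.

no

Worklist (3 pops):
  #1 pop 0: in=⊥ → ⊥ (no change)
  #2 pop 1: in=⊥ → 0 (no change)
  #3 pop 2: in=⊥ → ⊥ (no change)

Fixpoint:
  val[0] = ⊥
  val[1] = 0
  val[2] = ⊥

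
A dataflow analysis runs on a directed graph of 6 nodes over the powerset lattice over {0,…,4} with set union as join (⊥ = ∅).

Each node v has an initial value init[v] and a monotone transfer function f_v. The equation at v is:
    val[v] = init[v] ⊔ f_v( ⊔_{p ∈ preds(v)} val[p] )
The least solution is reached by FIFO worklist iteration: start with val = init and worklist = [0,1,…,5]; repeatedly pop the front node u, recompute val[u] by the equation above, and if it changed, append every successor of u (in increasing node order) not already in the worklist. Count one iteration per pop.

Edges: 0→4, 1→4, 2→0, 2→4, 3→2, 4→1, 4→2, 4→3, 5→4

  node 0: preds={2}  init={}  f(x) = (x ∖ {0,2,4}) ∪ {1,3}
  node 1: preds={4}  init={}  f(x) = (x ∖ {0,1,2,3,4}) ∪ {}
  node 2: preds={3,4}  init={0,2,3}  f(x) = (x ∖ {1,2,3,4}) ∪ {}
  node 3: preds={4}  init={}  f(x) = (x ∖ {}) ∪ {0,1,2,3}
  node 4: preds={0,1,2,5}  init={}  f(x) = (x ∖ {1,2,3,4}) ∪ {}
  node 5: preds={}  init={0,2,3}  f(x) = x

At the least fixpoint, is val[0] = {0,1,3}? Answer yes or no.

Worklist (9 pops):
  #1 pop 0: in={0,2,3} → {1,3} (was {}); enqueue []
  #2 pop 1: in={} → {} (no change)
  #3 pop 2: in={} → {0,2,3} (no change)
  #4 pop 3: in={} → {0,1,2,3} (was {}); enqueue [2]
  #5 pop 4: in={0,1,2,3} → {0} (was {}); enqueue [1,3]
  #6 pop 5: in={} → {0,2,3} (no change)
  #7 pop 2: in={0,1,2,3} → {0,2,3} (no change)
  #8 pop 1: in={0} → {} (no change)
  #9 pop 3: in={0} → {0,1,2,3} (no change)

Fixpoint:
  val[0] = {1,3}
  val[1] = {}
  val[2] = {0,2,3}
  val[3] = {0,1,2,3}
  val[4] = {0}
  val[5] = {0,2,3}

no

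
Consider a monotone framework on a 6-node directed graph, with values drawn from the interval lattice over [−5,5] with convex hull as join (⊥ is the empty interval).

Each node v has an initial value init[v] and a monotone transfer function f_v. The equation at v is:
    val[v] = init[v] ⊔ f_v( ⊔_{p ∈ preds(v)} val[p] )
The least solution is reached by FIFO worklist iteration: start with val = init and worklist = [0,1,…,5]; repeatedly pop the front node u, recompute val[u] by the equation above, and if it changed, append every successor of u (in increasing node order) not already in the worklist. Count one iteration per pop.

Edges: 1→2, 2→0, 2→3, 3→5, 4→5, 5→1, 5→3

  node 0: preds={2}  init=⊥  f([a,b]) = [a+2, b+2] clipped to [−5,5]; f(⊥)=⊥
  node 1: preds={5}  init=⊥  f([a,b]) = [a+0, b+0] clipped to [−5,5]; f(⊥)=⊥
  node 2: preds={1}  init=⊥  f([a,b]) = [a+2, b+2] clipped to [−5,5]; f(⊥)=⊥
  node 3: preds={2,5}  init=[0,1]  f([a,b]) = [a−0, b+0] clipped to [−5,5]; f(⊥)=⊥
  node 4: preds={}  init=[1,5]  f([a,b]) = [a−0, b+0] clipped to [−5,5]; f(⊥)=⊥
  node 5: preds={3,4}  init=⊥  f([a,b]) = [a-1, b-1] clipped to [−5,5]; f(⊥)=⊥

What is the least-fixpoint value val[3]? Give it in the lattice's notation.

[-5,5]

Worklist (32 pops):
  #1 pop 0: in=⊥ → ⊥ (no change)
  #2 pop 1: in=⊥ → ⊥ (no change)
  #3 pop 2: in=⊥ → ⊥ (no change)
  #4 pop 3: in=⊥ → [0,1] (no change)
  #5 pop 4: in=⊥ → [1,5] (no change)
  #6 pop 5: in=[0,5] → [-1,4] (was ⊥); enqueue [1,3]
  #7 pop 1: in=[-1,4] → [-1,4] (was ⊥); enqueue [2]
  #8 pop 3: in=[-1,4] → [-1,4] (was [0,1]); enqueue [5]
  #9 pop 2: in=[-1,4] → [1,5] (was ⊥); enqueue [0,3]
  #10 pop 5: in=[-1,5] → [-2,4] (was [-1,4]); enqueue [1]
  #11 pop 0: in=[1,5] → [3,5] (was ⊥); enqueue []
  #12 pop 3: in=[-2,5] → [-2,5] (was [-1,4]); enqueue [5]
  #13 pop 1: in=[-2,4] → [-2,4] (was [-1,4]); enqueue [2]
  #14 pop 5: in=[-2,5] → [-3,4] (was [-2,4]); enqueue [1,3]
  #15 pop 2: in=[-2,4] → [0,5] (was [1,5]); enqueue [0]
  #16 pop 1: in=[-3,4] → [-3,4] (was [-2,4]); enqueue [2]
  #17 pop 3: in=[-3,5] → [-3,5] (was [-2,5]); enqueue [5]
  #18 pop 0: in=[0,5] → [2,5] (was [3,5]); enqueue []
  #19 pop 2: in=[-3,4] → [-1,5] (was [0,5]); enqueue [0,3]
  #20 pop 5: in=[-3,5] → [-4,4] (was [-3,4]); enqueue [1]
  #21 pop 0: in=[-1,5] → [1,5] (was [2,5]); enqueue []
  #22 pop 3: in=[-4,5] → [-4,5] (was [-3,5]); enqueue [5]
  #23 pop 1: in=[-4,4] → [-4,4] (was [-3,4]); enqueue [2]
  #24 pop 5: in=[-4,5] → [-5,4] (was [-4,4]); enqueue [1,3]
  #25 pop 2: in=[-4,4] → [-2,5] (was [-1,5]); enqueue [0]
  #26 pop 1: in=[-5,4] → [-5,4] (was [-4,4]); enqueue [2]
  #27 pop 3: in=[-5,5] → [-5,5] (was [-4,5]); enqueue [5]
  #28 pop 0: in=[-2,5] → [0,5] (was [1,5]); enqueue []
  #29 pop 2: in=[-5,4] → [-3,5] (was [-2,5]); enqueue [0,3]
  #30 pop 5: in=[-5,5] → [-5,4] (no change)
  #31 pop 0: in=[-3,5] → [-1,5] (was [0,5]); enqueue []
  #32 pop 3: in=[-5,5] → [-5,5] (no change)

Fixpoint:
  val[0] = [-1,5]
  val[1] = [-5,4]
  val[2] = [-3,5]
  val[3] = [-5,5]
  val[4] = [1,5]
  val[5] = [-5,4]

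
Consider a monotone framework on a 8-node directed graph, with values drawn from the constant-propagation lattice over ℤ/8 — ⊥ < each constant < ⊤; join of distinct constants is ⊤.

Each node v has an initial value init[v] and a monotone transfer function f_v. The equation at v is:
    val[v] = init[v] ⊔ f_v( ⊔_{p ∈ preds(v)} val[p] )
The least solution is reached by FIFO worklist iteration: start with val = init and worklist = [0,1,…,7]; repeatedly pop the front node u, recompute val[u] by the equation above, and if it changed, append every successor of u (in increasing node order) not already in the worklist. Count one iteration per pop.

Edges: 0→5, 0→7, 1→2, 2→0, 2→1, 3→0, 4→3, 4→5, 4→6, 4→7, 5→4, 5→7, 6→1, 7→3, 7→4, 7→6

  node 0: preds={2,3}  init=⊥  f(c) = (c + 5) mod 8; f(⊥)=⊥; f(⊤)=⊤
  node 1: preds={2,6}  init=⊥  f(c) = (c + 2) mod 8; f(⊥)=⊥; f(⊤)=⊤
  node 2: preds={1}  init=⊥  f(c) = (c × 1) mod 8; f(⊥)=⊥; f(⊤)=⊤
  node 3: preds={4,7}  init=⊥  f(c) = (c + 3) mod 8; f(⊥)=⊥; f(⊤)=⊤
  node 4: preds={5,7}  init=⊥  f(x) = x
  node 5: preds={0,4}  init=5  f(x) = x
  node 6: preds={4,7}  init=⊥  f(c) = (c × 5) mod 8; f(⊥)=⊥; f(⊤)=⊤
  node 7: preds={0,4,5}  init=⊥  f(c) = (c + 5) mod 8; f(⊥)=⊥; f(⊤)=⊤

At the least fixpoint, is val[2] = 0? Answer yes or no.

no

Trace (25 dequeues):
  [1] u=0 | in ⊥ | out ⊥ | ==
  [2] u=1 | in ⊥ | out ⊥ | ==
  [3] u=2 | in ⊥ | out ⊥ | ==
  [4] u=3 | in ⊥ | out ⊥ | ==
  [5] u=4 | in 5 | out 5 | prev ⊥ | push {3}
  [6] u=5 | in 5 | out 5 | ==
  [7] u=6 | in 5 | out 1 | prev ⊥ | push {1}
  [8] u=7 | in 5 | out 2 | prev ⊥ | push {4,6}
  [9] u=3 | in ⊤ | out ⊤ | prev ⊥ | push {0}
  [10] u=1 | in 1 | out 3 | prev ⊥ | push {2}
  [11] u=4 | in ⊤ | out ⊤ | prev 5 | push {3,5,7}
  [12] u=6 | in ⊤ | out ⊤ | prev 1 | push {1}
  [13] u=0 | in ⊤ | out ⊤ | prev ⊥ | push {}
  [14] u=2 | in 3 | out 3 | prev ⊥ | push {0}
  [15] u=3 | in ⊤ | out ⊤ | ==
  [16] u=5 | in ⊤ | out ⊤ | prev 5 | push {4}
  [17] u=7 | in ⊤ | out ⊤ | prev 2 | push {3,6}
  [18] u=1 | in ⊤ | out ⊤ | prev 3 | push {2}
  [19] u=0 | in ⊤ | out ⊤ | ==
  [20] u=4 | in ⊤ | out ⊤ | ==
  [21] u=3 | in ⊤ | out ⊤ | ==
  [22] u=6 | in ⊤ | out ⊤ | ==
  [23] u=2 | in ⊤ | out ⊤ | prev 3 | push {0,1}
  [24] u=0 | in ⊤ | out ⊤ | ==
  [25] u=1 | in ⊤ | out ⊤ | ==

Converged values:
  [0] ⊤
  [1] ⊤
  [2] ⊤
  [3] ⊤
  [4] ⊤
  [5] ⊤
  [6] ⊤
  [7] ⊤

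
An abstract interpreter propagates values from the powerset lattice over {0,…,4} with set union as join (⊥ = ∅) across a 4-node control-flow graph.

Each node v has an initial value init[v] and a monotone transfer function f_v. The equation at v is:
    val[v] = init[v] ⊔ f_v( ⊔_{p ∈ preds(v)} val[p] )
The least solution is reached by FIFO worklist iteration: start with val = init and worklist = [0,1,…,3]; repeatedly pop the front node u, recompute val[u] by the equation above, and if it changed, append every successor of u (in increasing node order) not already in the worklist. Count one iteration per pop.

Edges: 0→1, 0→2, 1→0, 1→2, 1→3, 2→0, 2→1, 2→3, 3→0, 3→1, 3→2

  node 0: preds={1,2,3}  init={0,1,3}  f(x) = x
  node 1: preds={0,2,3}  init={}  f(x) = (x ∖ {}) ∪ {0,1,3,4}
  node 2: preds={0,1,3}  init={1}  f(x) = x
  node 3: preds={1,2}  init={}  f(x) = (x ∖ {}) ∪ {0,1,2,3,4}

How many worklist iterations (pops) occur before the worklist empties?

10

Trace (10 dequeues):
  [1] u=0 | in {1} | out {0,1,3} | ==
  [2] u=1 | in {0,1,3} | out {0,1,3,4} | prev {} | push {0}
  [3] u=2 | in {0,1,3,4} | out {0,1,3,4} | prev {1} | push {1}
  [4] u=3 | in {0,1,3,4} | out {0,1,2,3,4} | prev {} | push {2}
  [5] u=0 | in {0,1,2,3,4} | out {0,1,2,3,4} | prev {0,1,3} | push {}
  [6] u=1 | in {0,1,2,3,4} | out {0,1,2,3,4} | prev {0,1,3,4} | push {0,3}
  [7] u=2 | in {0,1,2,3,4} | out {0,1,2,3,4} | prev {0,1,3,4} | push {1}
  [8] u=0 | in {0,1,2,3,4} | out {0,1,2,3,4} | ==
  [9] u=3 | in {0,1,2,3,4} | out {0,1,2,3,4} | ==
  [10] u=1 | in {0,1,2,3,4} | out {0,1,2,3,4} | ==

Converged values:
  [0] {0,1,2,3,4}
  [1] {0,1,2,3,4}
  [2] {0,1,2,3,4}
  [3] {0,1,2,3,4}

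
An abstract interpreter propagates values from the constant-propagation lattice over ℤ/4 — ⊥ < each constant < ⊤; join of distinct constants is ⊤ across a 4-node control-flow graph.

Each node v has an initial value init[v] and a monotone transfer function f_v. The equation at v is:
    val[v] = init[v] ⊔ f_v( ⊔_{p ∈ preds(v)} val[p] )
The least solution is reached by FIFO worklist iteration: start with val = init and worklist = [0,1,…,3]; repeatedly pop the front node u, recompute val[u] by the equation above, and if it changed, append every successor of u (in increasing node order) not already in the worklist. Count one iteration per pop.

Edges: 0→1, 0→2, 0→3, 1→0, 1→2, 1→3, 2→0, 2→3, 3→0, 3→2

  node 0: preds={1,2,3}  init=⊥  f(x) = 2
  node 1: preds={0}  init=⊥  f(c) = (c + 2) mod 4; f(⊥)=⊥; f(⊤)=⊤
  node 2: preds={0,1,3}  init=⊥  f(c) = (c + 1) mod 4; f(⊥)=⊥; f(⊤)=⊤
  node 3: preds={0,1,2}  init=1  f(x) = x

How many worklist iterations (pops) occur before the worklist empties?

6

Trace (6 dequeues):
  [1] u=0 | in 1 | out 2 | prev ⊥ | push {}
  [2] u=1 | in 2 | out 0 | prev ⊥ | push {0}
  [3] u=2 | in ⊤ | out ⊤ | prev ⊥ | push {}
  [4] u=3 | in ⊤ | out ⊤ | prev 1 | push {2}
  [5] u=0 | in ⊤ | out 2 | ==
  [6] u=2 | in ⊤ | out ⊤ | ==

Converged values:
  [0] 2
  [1] 0
  [2] ⊤
  [3] ⊤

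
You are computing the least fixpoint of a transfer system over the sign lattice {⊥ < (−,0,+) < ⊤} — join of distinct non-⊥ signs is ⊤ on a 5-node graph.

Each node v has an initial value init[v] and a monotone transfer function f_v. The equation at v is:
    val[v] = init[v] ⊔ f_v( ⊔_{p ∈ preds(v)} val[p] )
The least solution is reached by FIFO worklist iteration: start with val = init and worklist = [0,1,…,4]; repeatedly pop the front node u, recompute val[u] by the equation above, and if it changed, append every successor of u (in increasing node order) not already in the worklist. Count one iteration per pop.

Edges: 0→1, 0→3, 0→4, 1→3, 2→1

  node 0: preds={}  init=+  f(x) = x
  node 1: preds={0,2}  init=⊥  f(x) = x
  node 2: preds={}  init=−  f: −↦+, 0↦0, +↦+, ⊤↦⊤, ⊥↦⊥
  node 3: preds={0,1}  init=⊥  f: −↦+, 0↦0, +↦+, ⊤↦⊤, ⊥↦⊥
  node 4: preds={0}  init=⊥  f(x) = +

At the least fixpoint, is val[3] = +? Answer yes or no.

no

Trace (5 dequeues):
  [1] u=0 | in ⊥ | out + | ==
  [2] u=1 | in ⊤ | out ⊤ | prev ⊥ | push {}
  [3] u=2 | in ⊥ | out − | ==
  [4] u=3 | in ⊤ | out ⊤ | prev ⊥ | push {}
  [5] u=4 | in + | out + | prev ⊥ | push {}

Converged values:
  [0] +
  [1] ⊤
  [2] −
  [3] ⊤
  [4] +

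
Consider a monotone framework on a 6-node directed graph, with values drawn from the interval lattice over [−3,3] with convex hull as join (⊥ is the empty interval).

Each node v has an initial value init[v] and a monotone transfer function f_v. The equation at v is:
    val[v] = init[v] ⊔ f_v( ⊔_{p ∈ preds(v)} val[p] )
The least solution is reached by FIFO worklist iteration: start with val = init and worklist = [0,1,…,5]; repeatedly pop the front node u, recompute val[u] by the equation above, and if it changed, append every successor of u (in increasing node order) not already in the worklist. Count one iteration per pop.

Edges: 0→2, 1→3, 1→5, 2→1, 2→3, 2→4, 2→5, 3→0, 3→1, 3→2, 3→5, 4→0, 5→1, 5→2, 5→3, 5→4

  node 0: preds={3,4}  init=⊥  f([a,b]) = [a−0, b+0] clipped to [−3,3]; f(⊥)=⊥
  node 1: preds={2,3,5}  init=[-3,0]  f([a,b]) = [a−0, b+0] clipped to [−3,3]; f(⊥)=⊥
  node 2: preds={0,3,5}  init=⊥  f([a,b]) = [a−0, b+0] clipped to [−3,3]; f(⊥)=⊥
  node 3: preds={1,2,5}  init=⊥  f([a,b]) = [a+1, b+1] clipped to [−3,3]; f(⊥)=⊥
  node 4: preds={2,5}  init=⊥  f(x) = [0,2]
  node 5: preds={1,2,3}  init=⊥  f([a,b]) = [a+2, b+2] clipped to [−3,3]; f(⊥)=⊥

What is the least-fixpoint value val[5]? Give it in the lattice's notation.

[-1,3]

Trace (15 dequeues):
  [1] u=0 | in ⊥ | out ⊥ | ==
  [2] u=1 | in ⊥ | out [-3,0] | ==
  [3] u=2 | in ⊥ | out ⊥ | ==
  [4] u=3 | in [-3,0] | out [-2,1] | prev ⊥ | push {0,1,2}
  [5] u=4 | in ⊥ | out [0,2] | prev ⊥ | push {}
  [6] u=5 | in [-3,1] | out [-1,3] | prev ⊥ | push {3,4}
  [7] u=0 | in [-2,2] | out [-2,2] | prev ⊥ | push {}
  [8] u=1 | in [-2,3] | out [-3,3] | prev [-3,0] | push {5}
  [9] u=2 | in [-2,3] | out [-2,3] | prev ⊥ | push {1}
  [10] u=3 | in [-3,3] | out [-2,3] | prev [-2,1] | push {0,2}
  [11] u=4 | in [-2,3] | out [0,2] | ==
  [12] u=5 | in [-3,3] | out [-1,3] | ==
  [13] u=1 | in [-2,3] | out [-3,3] | ==
  [14] u=0 | in [-2,3] | out [-2,3] | prev [-2,2] | push {}
  [15] u=2 | in [-2,3] | out [-2,3] | ==

Converged values:
  [0] [-2,3]
  [1] [-3,3]
  [2] [-2,3]
  [3] [-2,3]
  [4] [0,2]
  [5] [-1,3]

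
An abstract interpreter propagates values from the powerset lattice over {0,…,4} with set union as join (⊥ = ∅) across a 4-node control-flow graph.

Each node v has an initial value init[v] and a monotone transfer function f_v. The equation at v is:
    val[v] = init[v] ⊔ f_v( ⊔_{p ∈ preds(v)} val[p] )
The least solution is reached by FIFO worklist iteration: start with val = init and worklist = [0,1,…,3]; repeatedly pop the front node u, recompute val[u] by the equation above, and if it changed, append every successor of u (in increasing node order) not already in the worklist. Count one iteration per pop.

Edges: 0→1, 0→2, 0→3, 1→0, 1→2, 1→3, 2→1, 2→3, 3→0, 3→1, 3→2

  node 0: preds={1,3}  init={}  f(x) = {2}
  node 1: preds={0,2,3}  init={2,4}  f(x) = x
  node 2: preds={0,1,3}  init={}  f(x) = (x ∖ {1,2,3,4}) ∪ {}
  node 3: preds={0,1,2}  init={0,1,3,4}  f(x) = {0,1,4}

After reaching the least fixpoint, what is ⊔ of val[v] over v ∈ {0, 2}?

Trace (6 dequeues):
  [1] u=0 | in {0,1,2,3,4} | out {2} | prev {} | push {}
  [2] u=1 | in {0,1,2,3,4} | out {0,1,2,3,4} | prev {2,4} | push {0}
  [3] u=2 | in {0,1,2,3,4} | out {0} | prev {} | push {1}
  [4] u=3 | in {0,1,2,3,4} | out {0,1,3,4} | ==
  [5] u=0 | in {0,1,2,3,4} | out {2} | ==
  [6] u=1 | in {0,1,2,3,4} | out {0,1,2,3,4} | ==

Converged values:
  [0] {2}
  [1] {0,1,2,3,4}
  [2] {0}
  [3] {0,1,3,4}

{0,2}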